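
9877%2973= 958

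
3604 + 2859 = 6463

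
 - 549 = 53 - 602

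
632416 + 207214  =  839630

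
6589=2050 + 4539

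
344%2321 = 344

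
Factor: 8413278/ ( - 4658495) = -2^1*3^1*5^(  -  1)*73^( - 1 )*239^1*5867^1*12763^( - 1) 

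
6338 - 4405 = 1933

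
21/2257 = 21/2257 = 0.01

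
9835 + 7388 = 17223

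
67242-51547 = 15695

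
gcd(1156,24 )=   4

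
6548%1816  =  1100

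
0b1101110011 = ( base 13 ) 52c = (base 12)617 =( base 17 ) 30G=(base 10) 883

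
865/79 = 10 + 75/79 = 10.95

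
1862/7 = 266 = 266.00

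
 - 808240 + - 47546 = -855786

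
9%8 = 1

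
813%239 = 96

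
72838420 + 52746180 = 125584600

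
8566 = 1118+7448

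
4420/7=4420/7 = 631.43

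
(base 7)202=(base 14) 72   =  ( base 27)3j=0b1100100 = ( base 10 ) 100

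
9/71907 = 3/23969 = 0.00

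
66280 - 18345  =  47935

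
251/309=251/309=0.81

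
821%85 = 56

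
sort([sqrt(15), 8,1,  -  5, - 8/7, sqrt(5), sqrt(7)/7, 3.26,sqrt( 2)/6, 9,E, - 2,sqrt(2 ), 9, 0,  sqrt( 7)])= [-5,-2, - 8/7, 0,sqrt( 2)/6, sqrt(7)/7, 1,sqrt(2), sqrt(5), sqrt(7), E,3.26, sqrt(15)  ,  8,9, 9]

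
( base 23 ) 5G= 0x83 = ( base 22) 5l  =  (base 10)131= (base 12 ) ab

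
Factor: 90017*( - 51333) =-3^1*71^1*241^1*90017^1  =  - 4620842661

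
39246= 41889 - 2643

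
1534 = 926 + 608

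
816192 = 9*90688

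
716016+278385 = 994401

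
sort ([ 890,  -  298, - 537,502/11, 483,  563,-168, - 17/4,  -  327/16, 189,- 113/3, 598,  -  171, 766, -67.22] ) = [ - 537 , - 298 ,- 171, - 168, - 67.22,-113/3, -327/16,  -  17/4, 502/11 , 189, 483, 563,598, 766, 890 ] 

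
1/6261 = 1/6261 = 0.00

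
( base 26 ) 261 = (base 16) 5e5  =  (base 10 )1509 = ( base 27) 21O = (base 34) 1AD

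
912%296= 24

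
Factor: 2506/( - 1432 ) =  - 7/4 = - 2^(-2)*7^1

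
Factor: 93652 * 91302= 2^3*3^1*13^1*1801^1*15217^1  =  8550614904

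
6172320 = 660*9352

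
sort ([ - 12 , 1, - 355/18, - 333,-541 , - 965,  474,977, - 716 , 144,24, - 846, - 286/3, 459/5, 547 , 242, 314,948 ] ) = [ - 965, - 846, - 716, - 541, - 333, - 286/3 , - 355/18, - 12 , 1 , 24,459/5 , 144,242, 314,474,547, 948,  977]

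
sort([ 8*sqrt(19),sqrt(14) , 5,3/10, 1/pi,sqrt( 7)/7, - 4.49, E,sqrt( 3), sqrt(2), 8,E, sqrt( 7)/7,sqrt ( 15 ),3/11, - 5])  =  [ - 5, - 4.49,3/11, 3/10,1/pi, sqrt( 7) /7, sqrt( 7)/7,sqrt( 2), sqrt( 3 ),E , E, sqrt(14), sqrt ( 15),5,8, 8*sqrt( 19 )] 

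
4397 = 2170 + 2227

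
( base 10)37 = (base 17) 23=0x25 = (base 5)122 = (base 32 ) 15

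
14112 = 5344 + 8768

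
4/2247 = 4/2247 = 0.00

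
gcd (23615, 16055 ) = 5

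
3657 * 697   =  2548929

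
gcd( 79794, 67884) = 6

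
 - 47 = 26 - 73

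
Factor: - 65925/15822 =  - 2^(-1)*3^ ( - 1 )*5^2= - 25/6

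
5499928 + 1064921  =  6564849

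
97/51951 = 97/51951 = 0.00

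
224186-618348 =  - 394162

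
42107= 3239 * 13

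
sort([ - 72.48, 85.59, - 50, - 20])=[ - 72.48,  -  50 ,-20,85.59] 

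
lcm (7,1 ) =7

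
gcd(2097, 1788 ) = 3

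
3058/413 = 7  +  167/413 = 7.40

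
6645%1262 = 335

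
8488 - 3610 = 4878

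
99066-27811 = 71255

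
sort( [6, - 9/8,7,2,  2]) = [ - 9/8, 2, 2,6, 7] 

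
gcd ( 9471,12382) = 41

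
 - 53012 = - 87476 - -34464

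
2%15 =2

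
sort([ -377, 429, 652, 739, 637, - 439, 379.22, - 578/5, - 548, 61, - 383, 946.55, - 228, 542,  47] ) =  [- 548,-439 ,  -  383, - 377,- 228, - 578/5, 47,61,  379.22,429, 542,637, 652,739, 946.55]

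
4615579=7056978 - 2441399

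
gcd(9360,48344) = 8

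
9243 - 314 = 8929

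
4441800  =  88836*50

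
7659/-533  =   - 15 + 336/533 =- 14.37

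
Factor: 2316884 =2^2 *389^1*1489^1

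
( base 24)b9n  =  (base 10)6575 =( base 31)6Q3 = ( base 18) 1255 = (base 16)19af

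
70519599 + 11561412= 82081011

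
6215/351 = 17 + 248/351 = 17.71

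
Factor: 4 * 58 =232 = 2^3*29^1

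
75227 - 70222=5005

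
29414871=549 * 53579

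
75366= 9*8374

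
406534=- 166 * ( - 2449)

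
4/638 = 2/319 =0.01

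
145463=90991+54472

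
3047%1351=345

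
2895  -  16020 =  - 13125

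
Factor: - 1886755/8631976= - 2^(  -  3 )*5^1*13^1*41^( - 1 )*26317^ ( - 1 )*29027^1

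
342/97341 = 114/32447 = 0.00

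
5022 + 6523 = 11545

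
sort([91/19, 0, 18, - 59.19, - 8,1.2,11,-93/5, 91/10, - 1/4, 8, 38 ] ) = [ - 59.19, - 93/5, - 8, - 1/4, 0,1.2,91/19,8, 91/10,11,18,  38 ]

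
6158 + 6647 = 12805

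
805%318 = 169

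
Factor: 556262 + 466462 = 2^2*3^2*28409^1 =1022724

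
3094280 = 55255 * 56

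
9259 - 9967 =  - 708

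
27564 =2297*12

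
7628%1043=327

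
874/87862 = 437/43931  =  0.01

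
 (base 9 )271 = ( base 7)442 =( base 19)BH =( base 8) 342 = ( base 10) 226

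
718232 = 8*89779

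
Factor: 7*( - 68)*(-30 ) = 2^3 * 3^1 * 5^1*7^1*17^1 = 14280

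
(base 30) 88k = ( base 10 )7460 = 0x1D24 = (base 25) BNA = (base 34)6FE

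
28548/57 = 9516/19 = 500.84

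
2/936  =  1/468 =0.00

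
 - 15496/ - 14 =1106 + 6/7 = 1106.86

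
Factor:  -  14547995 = -5^1*7^1*11^1*29^1*  1303^1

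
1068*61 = 65148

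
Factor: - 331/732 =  - 2^( - 2 )*3^ ( - 1)*61^(-1 )*331^1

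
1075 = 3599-2524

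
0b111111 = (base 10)63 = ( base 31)21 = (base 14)47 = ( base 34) 1t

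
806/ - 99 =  - 9 + 85/99 = - 8.14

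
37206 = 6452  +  30754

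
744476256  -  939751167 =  - 195274911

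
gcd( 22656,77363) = 1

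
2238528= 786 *2848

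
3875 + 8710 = 12585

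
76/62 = 1  +  7/31 = 1.23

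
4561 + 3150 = 7711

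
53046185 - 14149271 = 38896914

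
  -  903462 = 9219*(-98)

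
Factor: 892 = 2^2 * 223^1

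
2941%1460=21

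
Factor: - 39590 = -2^1*5^1 * 37^1*107^1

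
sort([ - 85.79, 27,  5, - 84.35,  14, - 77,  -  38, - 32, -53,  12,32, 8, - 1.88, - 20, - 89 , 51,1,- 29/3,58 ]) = [ - 89,- 85.79, - 84.35, - 77, - 53, - 38, - 32, - 20,  -  29/3, - 1.88, 1, 5,8,12,  14, 27, 32, 51,58] 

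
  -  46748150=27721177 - 74469327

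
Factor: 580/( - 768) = - 2^(-6) *3^(  -  1 )* 5^1 * 29^1=- 145/192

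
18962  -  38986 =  - 20024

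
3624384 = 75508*48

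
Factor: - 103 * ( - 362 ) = 37286 = 2^1*103^1*181^1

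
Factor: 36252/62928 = 2^( - 2 )*23^(-1 )*53^1 = 53/92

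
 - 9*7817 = - 70353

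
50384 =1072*47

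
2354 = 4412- 2058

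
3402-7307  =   - 3905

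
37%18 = 1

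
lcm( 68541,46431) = 1439361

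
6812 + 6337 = 13149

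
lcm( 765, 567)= 48195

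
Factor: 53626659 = 3^1*673^1*26561^1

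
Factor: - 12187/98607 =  - 3^( - 1 )*7^1*1741^1*32869^(-1 ) 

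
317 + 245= 562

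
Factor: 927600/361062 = 154600/60177  =  2^3*3^( -1 )  *5^2*13^( - 1)  *  773^1*1543^(- 1)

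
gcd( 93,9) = 3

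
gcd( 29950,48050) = 50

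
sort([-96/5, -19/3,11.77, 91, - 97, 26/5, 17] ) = [ -97, - 96/5,-19/3, 26/5 , 11.77,17,91 ]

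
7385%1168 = 377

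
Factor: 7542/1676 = 2^(-1)*3^2 = 9/2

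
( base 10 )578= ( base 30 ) j8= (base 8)1102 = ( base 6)2402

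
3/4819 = 3/4819 = 0.00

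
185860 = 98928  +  86932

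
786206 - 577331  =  208875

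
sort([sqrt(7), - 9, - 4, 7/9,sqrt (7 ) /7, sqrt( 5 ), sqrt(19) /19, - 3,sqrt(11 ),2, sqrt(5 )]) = [ - 9, - 4,  -  3,sqrt(19)/19 , sqrt( 7 ) /7,  7/9, 2, sqrt (5 ),sqrt(5),sqrt( 7 ),sqrt( 11)]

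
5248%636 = 160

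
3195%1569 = 57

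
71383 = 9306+62077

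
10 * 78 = 780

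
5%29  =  5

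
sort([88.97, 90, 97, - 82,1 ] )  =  [ - 82 , 1, 88.97,90, 97 ] 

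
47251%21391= 4469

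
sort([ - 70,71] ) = [ - 70,71 ]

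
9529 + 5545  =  15074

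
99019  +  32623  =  131642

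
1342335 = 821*1635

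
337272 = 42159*8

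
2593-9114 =  -  6521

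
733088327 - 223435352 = 509652975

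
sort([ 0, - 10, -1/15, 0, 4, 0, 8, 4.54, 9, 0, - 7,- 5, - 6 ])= [ -10,-7, - 6  , - 5,-1/15, 0, 0,  0 , 0, 4, 4.54, 8,  9]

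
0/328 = 0 = 0.00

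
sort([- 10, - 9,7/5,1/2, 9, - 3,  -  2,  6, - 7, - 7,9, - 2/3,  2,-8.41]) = [ - 10,  -  9, - 8.41, - 7,- 7, - 3, - 2,-2/3,1/2,7/5, 2,6,9, 9]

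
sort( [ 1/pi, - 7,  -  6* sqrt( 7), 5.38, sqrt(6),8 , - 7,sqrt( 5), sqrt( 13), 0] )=[ - 6* sqrt(7), - 7 , - 7, 0 , 1/pi,sqrt( 5) , sqrt(6 ), sqrt( 13),5.38, 8]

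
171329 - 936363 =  - 765034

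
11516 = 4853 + 6663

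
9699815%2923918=928061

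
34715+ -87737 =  - 53022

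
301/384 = 301/384 = 0.78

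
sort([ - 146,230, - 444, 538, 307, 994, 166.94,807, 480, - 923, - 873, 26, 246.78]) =[ - 923 ,-873, - 444 ,-146, 26, 166.94,230, 246.78, 307,  480,538, 807, 994]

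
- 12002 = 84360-96362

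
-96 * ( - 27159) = 2607264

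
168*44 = 7392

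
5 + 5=10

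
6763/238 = 6763/238 = 28.42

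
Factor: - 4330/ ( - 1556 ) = 2165/778=2^( - 1 ) *5^1 * 389^( - 1 ) * 433^1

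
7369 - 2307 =5062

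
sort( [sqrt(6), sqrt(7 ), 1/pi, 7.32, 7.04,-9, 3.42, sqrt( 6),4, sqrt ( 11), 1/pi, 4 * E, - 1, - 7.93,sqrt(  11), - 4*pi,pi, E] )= [ - 4*pi, - 9,  -  7.93,- 1, 1/pi, 1/pi,sqrt( 6), sqrt(6) , sqrt( 7),E, pi,  sqrt ( 11 ), sqrt( 11) , 3.42, 4,7.04, 7.32, 4*E] 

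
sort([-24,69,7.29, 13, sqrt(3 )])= [ - 24 , sqrt(3 ),  7.29, 13 , 69]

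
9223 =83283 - 74060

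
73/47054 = 73/47054 =0.00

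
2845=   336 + 2509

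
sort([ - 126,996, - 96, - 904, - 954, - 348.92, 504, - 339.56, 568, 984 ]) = [-954, - 904, - 348.92, - 339.56, - 126,-96, 504,  568, 984, 996] 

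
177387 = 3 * 59129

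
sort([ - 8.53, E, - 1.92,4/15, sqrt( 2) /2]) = [ - 8.53, - 1.92, 4/15, sqrt( 2 )/2, E ]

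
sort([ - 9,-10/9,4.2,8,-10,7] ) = [ - 10 ,-9, - 10/9, 4.2,7,8] 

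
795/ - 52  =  -16 + 37/52= - 15.29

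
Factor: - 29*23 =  - 667 = -23^1* 29^1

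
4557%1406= 339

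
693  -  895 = -202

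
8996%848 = 516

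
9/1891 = 9/1891 = 0.00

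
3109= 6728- 3619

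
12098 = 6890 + 5208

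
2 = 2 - 0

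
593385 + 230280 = 823665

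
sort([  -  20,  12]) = [ - 20, 12] 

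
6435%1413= 783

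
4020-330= 3690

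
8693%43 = 7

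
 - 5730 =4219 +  - 9949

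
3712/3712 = 1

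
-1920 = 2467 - 4387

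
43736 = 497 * 88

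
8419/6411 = 1  +  2008/6411 = 1.31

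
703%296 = 111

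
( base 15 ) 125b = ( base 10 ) 3911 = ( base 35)36q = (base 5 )111121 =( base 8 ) 7507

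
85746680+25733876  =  111480556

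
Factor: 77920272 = 2^4*3^3*180371^1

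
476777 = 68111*7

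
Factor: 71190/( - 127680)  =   - 2^( - 5 )* 3^1 * 19^( - 1)*113^1 = - 339/608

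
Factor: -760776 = -2^3*3^1*31699^1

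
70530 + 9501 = 80031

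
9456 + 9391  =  18847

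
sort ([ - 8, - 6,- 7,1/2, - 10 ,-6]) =[ - 10, - 8, - 7, - 6,- 6,1/2 ] 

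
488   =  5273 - 4785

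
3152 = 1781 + 1371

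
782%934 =782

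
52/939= 52/939 =0.06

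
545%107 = 10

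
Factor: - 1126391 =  - 7^1 * 37^1*4349^1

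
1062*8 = 8496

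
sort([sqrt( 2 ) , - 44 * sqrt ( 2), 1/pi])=[  -  44*sqrt( 2),1/pi, sqrt(2)]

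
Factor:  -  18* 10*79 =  - 14220=-  2^2*3^2*5^1*  79^1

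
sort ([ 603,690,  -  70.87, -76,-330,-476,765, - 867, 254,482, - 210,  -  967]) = [ -967,-867,- 476,-330, - 210,-76,- 70.87,254  ,  482, 603, 690,765]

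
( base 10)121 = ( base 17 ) 72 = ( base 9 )144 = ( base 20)61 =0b1111001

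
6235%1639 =1318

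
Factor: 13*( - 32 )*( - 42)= 17472=2^6 * 3^1*7^1*13^1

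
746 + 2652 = 3398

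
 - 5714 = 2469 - 8183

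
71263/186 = 383 + 25/186 =383.13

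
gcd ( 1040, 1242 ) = 2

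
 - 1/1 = -1 =- 1.00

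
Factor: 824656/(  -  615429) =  - 2^4 *3^(- 2 ) * 7^1*19^(-1)*37^1*59^( - 1)*61^(  -  1)*199^1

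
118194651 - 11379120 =106815531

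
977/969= 977/969= 1.01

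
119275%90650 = 28625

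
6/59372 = 3/29686 = 0.00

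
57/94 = 57/94 = 0.61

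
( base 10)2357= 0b100100110101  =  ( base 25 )3j7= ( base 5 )33412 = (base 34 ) 21B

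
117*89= 10413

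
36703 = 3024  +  33679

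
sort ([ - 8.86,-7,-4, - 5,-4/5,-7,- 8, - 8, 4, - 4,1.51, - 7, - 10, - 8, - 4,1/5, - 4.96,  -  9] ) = [ -10, - 9, - 8.86 ,  -  8,-8  ,-8, - 7  ,-7, - 7, - 5,-4.96, - 4,-4 , -4,-4/5, 1/5, 1.51, 4 ]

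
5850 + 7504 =13354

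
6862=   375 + 6487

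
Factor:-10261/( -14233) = 31^1*43^( - 1) = 31/43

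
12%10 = 2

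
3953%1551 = 851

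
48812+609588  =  658400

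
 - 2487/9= - 277 + 2/3  =  - 276.33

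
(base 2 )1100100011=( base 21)1h5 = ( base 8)1443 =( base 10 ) 803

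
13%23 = 13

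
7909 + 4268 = 12177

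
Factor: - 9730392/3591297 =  - 2^3*3^( - 4 )*7^1*17^1*3407^1*14779^(  -  1 ) = -  3243464/1197099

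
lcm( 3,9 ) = 9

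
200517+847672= 1048189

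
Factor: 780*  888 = 692640 = 2^5*3^2*5^1*13^1*37^1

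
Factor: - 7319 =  - 13^1* 563^1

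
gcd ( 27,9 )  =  9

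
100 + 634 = 734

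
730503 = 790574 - 60071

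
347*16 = 5552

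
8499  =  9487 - 988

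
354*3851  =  1363254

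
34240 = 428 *80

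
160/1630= 16/163= 0.10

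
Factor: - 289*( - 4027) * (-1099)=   -  1279019497 = - 7^1*17^2*157^1*4027^1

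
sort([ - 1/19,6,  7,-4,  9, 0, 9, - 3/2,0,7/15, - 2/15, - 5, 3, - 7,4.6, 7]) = [-7  , - 5, - 4,  -  3/2, - 2/15,- 1/19 , 0,0,7/15, 3,4.6,6, 7,7,9, 9]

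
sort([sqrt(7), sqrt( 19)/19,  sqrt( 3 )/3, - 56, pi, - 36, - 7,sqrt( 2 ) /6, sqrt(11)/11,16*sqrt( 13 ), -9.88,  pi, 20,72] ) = [ - 56, - 36, - 9.88, - 7, sqrt( 19 ) /19 , sqrt(2) /6,sqrt( 11)/11,sqrt( 3)/3,sqrt(7 ), pi, pi,20, 16*sqrt( 13 ),72]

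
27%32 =27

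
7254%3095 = 1064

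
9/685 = 9/685 = 0.01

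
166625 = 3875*43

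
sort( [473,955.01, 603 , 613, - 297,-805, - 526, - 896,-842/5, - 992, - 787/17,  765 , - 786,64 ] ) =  [ - 992 ,  -  896, - 805, - 786, - 526, - 297, - 842/5, - 787/17,  64,473,  603, 613, 765,955.01 ] 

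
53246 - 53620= - 374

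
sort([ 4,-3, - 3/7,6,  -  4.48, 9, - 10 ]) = [ - 10, - 4.48, - 3,-3/7 , 4,6,9]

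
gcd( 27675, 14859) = 9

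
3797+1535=5332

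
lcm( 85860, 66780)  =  601020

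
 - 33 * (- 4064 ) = 134112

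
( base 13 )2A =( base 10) 36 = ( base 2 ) 100100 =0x24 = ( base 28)18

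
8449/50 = 8449/50 = 168.98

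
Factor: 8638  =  2^1 * 7^1 * 617^1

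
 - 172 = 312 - 484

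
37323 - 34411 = 2912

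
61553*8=492424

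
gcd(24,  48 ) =24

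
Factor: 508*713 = 362204 = 2^2*23^1 * 31^1*127^1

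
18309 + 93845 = 112154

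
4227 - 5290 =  - 1063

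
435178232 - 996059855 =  - 560881623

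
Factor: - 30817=-30817^1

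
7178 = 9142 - 1964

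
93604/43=2176 + 36/43 = 2176.84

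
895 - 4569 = -3674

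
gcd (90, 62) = 2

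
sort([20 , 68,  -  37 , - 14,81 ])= [-37,- 14, 20, 68,81]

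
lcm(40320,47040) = 282240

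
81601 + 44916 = 126517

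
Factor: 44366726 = 2^1*347^1*63929^1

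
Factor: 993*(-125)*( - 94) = 11667750= 2^1*3^1*5^3*47^1*331^1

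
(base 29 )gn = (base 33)ep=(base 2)111100111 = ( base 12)347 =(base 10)487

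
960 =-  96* (-10)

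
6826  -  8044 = - 1218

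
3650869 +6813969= 10464838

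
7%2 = 1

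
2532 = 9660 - 7128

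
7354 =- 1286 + 8640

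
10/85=2/17= 0.12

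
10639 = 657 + 9982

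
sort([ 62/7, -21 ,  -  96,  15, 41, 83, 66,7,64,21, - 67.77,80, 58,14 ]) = [-96,- 67.77,-21,7,62/7,14,15,21, 41,58,64,66,80,83 ]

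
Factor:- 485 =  - 5^1*97^1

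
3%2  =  1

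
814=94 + 720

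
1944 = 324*6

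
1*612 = 612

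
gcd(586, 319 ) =1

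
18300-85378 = -67078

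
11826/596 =5913/298= 19.84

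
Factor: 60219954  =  2^1*3^2*269^1*12437^1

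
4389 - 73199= - 68810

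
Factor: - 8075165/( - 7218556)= 2^ ( - 2) * 5^1* 7^1 *19^ ( - 2) * 4999^( - 1)*230719^1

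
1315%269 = 239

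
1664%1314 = 350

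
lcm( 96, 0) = 0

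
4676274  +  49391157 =54067431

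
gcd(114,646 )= 38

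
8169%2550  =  519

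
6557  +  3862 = 10419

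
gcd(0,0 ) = 0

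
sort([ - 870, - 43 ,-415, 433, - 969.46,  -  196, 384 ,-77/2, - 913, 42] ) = [ -969.46, - 913, - 870,  -  415,-196, - 43, - 77/2,42,384, 433 ]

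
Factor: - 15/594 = -5/198 = - 2^ (- 1)*3^( - 2 ) * 5^1*11^( - 1 ) 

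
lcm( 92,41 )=3772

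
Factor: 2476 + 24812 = 2^3*3^2*379^1=27288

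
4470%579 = 417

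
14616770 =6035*2422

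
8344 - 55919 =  - 47575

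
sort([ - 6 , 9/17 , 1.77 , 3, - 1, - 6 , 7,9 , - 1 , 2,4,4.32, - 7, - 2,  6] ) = [ - 7, - 6,  -  6, - 2 , - 1, - 1,9/17 , 1.77 , 2,  3,  4,4.32  ,  6 , 7, 9]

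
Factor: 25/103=5^2*103^(  -  1 )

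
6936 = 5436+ 1500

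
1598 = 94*17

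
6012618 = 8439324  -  2426706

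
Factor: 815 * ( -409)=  - 333335 = - 5^1*163^1 * 409^1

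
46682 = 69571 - 22889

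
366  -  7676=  - 7310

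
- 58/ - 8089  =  58/8089= 0.01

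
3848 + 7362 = 11210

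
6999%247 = 83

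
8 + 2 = 10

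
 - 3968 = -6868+2900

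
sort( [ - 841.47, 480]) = [-841.47,480 ]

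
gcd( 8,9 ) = 1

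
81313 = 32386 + 48927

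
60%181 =60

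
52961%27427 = 25534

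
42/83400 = 7/13900 = 0.00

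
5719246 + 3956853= 9676099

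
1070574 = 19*56346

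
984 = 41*24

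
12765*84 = 1072260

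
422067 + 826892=1248959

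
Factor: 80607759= 3^1 * 113^1 * 237781^1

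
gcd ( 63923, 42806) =1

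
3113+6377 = 9490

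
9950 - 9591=359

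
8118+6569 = 14687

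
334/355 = 334/355=0.94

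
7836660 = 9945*788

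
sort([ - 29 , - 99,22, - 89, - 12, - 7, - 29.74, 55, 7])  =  [ - 99, - 89, - 29.74, - 29, - 12, - 7,  7,22, 55 ]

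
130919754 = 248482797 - 117563043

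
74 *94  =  6956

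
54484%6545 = 2124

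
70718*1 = 70718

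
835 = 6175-5340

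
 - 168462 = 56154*( - 3)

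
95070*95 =9031650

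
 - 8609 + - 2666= - 11275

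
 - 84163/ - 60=84163/60  =  1402.72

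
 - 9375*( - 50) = 468750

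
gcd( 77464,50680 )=8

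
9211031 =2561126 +6649905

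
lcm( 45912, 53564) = 321384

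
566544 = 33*17168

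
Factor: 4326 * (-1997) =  - 2^1*3^1* 7^1  *103^1*1997^1 = - 8639022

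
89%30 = 29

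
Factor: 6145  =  5^1*1229^1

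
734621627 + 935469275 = 1670090902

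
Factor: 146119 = 23^1*6353^1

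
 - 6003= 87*( - 69)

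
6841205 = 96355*71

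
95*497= 47215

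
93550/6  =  15591 + 2/3 = 15591.67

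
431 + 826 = 1257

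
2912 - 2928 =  - 16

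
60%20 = 0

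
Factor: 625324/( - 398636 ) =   -  971/619 = - 619^(-1 )*971^1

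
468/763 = 468/763 = 0.61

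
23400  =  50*468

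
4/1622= 2/811 = 0.00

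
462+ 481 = 943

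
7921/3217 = 7921/3217 = 2.46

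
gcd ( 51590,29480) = 7370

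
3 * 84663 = 253989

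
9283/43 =215 + 38/43 = 215.88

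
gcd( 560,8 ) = 8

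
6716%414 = 92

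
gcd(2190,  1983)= 3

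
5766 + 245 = 6011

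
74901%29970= 14961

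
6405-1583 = 4822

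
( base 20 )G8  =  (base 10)328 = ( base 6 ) 1304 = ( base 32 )a8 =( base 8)510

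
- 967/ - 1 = 967 + 0/1 = 967.00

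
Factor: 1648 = 2^4  *  103^1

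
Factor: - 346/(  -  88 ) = 2^( - 2) * 11^( - 1 )*173^1 = 173/44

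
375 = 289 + 86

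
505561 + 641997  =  1147558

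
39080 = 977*40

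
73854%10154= 2776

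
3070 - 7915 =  - 4845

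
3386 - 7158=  - 3772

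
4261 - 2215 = 2046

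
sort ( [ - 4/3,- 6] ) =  [-6,-4/3 ] 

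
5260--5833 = 11093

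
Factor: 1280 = 2^8*5^1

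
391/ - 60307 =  - 1+59916/60307 = - 0.01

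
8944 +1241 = 10185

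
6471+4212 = 10683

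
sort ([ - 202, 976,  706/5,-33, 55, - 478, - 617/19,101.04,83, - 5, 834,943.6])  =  [ - 478, - 202,- 33, - 617/19, - 5, 55, 83,101.04 , 706/5, 834,943.6,976] 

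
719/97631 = 719/97631 = 0.01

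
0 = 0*315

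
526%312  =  214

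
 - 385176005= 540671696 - 925847701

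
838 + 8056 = 8894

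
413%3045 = 413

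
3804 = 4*951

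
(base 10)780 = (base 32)OC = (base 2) 1100001100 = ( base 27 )11O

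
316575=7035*45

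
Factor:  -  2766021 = -3^1*167^1 *5521^1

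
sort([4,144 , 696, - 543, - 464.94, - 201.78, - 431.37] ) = [ - 543 , - 464.94, - 431.37, - 201.78,4,144,  696 ] 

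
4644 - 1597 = 3047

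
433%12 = 1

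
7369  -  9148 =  - 1779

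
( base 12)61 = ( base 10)73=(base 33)27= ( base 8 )111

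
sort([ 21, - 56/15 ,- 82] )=[ - 82,-56/15, 21 ] 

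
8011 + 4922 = 12933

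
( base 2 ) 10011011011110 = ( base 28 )CJA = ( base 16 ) 26de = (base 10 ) 9950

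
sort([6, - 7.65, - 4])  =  [ -7.65,-4,6]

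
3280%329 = 319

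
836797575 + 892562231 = 1729359806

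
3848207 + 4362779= 8210986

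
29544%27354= 2190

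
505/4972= 505/4972 = 0.10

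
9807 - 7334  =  2473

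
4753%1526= 175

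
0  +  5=5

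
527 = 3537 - 3010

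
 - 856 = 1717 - 2573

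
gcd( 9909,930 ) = 3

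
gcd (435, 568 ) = 1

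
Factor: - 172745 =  - 5^1*34549^1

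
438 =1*438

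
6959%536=527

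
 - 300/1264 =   -  1+241/316  =  - 0.24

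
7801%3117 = 1567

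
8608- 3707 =4901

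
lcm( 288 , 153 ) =4896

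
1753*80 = 140240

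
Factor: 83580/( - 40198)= - 2^1 * 3^1*5^1*7^1 * 101^( - 1) = - 210/101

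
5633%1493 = 1154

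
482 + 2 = 484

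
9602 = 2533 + 7069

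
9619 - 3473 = 6146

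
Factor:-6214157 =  - 6214157^1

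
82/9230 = 41/4615 = 0.01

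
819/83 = 9 + 72/83 = 9.87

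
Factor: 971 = 971^1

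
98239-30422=67817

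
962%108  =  98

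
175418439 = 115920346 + 59498093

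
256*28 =7168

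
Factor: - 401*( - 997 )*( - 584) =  - 2^3 * 73^1*401^1*997^1= - 233481448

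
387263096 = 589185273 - 201922177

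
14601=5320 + 9281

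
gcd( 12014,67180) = 2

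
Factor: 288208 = 2^4*18013^1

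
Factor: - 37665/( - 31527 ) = 3^3*5^1*113^( - 1 ) = 135/113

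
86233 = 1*86233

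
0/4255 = 0 = 0.00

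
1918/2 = 959 = 959.00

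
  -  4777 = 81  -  4858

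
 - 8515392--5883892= - 2631500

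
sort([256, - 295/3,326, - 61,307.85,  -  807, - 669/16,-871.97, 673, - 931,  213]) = [ - 931,- 871.97, - 807, - 295/3, - 61,  -  669/16,213,  256,307.85,326,673 ] 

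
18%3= 0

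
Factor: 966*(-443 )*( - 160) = 68470080 = 2^6 * 3^1*5^1*7^1*23^1*443^1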